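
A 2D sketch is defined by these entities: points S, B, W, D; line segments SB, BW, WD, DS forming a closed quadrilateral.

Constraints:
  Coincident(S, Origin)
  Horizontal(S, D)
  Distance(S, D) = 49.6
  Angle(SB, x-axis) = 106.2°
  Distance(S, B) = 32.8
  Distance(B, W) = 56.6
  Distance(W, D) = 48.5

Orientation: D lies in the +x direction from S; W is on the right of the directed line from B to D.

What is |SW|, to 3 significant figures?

23.8

Checks: |BW| = 56.60 ✓; |WD| = 48.50 ✓.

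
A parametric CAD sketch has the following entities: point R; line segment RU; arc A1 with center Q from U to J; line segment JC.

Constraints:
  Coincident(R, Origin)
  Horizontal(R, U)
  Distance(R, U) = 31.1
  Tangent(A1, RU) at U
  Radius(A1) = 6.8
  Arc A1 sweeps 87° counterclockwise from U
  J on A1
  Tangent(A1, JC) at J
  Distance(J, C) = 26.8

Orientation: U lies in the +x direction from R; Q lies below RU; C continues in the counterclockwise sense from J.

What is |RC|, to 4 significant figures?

40.34

R is at the origin; R and U share the same y with |RU| = 31.1 and U on the +x side, so U = (31.10, 0.000). Since A1 is tangent to RU there, QU ⟂ RU, so Q = U + (0, -6.8) = (31.10, -6.800). On A1, U sits at bearing 90° from Q; an 87° counterclockwise sweep puts J at bearing 177°, so J = Q + 6.8·(cos 177°, sin 177°) = (24.31, -6.444). Tangency of A1 to JC means the radius QJ is perpendicular to JC, so JC runs along (−sin 177°, cos 177°); with |JC| = 26.8, C = (22.91, -33.21). Then |RC| = |C − R| = 40.34.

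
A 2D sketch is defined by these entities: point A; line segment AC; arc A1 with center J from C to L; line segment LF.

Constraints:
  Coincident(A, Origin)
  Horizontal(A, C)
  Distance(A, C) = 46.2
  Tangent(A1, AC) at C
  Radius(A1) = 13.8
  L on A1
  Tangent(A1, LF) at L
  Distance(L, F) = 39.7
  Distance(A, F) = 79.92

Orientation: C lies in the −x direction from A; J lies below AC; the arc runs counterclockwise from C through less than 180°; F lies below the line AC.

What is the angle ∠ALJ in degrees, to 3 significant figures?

11.9°

Checks: |JL| = 13.80 ✓; ∠(JL, LF) = 90.00° ✓; |LF| = 39.70 ✓; |AF| = 79.92 ✓.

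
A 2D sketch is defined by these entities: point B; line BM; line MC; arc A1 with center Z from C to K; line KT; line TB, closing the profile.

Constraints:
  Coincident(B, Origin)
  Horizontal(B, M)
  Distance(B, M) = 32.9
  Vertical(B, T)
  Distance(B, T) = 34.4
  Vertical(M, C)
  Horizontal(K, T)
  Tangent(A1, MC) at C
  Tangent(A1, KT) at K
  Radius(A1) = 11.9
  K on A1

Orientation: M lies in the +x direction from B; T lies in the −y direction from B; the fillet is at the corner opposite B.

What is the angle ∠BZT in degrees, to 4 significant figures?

76.51°

B is at the origin; BM is horizontal with |BM| = 32.9 and M on the +x side, so M = (32.90, 0.000). B and T share the same x with |BT| = 34.4 and T on the −y side, so T = (0.000, -34.40). The virtual corner opposite B is at (32.90, -34.40). The tangent condition forces ZC to be normal to MC and the tangent condition forces ZK to be normal to KT, with radius 11.9, so the center Z sits 11.9 in from both sides at Z = (21.00, -22.50). Then cos ∠BZT = ZB·ZT / (|ZB||ZT|), giving 76.51°.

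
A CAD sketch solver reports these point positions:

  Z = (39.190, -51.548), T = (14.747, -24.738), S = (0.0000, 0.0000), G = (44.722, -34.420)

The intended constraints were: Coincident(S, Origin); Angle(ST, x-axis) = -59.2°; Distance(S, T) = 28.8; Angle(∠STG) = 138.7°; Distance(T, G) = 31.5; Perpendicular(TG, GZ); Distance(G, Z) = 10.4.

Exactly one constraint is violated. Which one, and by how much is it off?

Distance(G, Z) = 10.4 — off by 7.60.

S = (0.00, 0.00) ✓; ST at -59.20° ✓; |ST| = 28.80 ✓; ∠STG = 138.7° ✓; |TG| = 31.50 ✓; ∠(TG, GZ) = 90.00° ✓; |GZ| = 18.00 ✗.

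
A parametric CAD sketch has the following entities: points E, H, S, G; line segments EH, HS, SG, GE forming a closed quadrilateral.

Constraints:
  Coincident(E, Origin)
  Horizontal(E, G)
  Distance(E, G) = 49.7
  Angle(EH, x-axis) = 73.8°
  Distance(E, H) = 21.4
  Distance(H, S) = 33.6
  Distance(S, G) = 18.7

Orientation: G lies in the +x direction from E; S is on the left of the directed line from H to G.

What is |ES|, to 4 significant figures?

42.12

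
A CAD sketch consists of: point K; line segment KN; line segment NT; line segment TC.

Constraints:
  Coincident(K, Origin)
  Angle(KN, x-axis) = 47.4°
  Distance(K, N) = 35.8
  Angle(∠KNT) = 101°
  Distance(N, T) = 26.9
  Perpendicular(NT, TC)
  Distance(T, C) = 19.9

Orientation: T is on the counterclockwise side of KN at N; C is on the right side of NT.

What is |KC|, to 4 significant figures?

64.56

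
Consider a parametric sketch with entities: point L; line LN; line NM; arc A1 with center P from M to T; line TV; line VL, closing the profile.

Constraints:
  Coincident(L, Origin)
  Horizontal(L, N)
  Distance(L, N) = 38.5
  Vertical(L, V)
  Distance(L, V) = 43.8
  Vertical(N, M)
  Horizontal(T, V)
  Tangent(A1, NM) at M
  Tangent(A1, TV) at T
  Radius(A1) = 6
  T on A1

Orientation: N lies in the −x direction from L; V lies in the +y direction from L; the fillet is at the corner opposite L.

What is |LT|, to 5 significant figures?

54.541

L is at the origin; L and N share the same y with |LN| = 38.5 and N on the −x side, so N = (-38.500, 0.0000). LV is vertical with |LV| = 43.8 and V on the +y side, so V = (0.0000, 43.800). The virtual corner opposite L is at (-38.500, 43.800). Tangency of A1 to NM means the radius PM is perpendicular to NM and since A1 is tangent to TV there, PT ⟂ TV, with radius 6.0, so the center P sits 6.0 in from both sides at P = (-32.500, 37.800). That places the tangent points at M = (-38.500, 37.800) on NM and T = (-32.500, 43.800) on TV. Then |LT| = |T − L| = 54.541.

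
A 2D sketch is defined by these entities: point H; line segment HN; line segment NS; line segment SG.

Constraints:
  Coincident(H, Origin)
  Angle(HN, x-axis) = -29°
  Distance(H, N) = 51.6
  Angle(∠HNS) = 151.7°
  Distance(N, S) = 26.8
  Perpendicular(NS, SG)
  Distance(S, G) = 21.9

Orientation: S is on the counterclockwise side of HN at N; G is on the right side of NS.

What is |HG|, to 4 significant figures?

85.83

H is at the origin; HN runs at -29.0° with length 51.6, so N = 51.6·(cos -29.0°, sin -29.0°) = (45.13, -25.02). ∠HNS = 151.7°, so NS runs at -29.0° + (180° − 151.7°) = -0.7000° from the x-axis; with |NS| = 26.8, S = N + 26.8·(cos -0.7000°, sin -0.7000°) = (71.93, -25.34). The perpendicularity gives SG at right angles to NS; with |SG| = 21.9 on the right of NS, G = S + 21.9·(-0.01222, -0.9999) = (71.66, -47.24). Then |HG| = |G − H| = 85.83.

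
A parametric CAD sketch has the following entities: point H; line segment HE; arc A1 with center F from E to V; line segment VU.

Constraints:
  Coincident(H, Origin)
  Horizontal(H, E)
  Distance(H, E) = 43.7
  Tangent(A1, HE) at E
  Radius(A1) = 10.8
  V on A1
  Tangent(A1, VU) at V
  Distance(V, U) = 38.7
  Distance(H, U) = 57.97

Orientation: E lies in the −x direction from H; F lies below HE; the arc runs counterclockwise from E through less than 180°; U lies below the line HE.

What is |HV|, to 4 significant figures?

55.29

H is at the origin; H and E share the same y with |HE| = 43.7 and E on the −x side, so E = (-43.70, 0.000). A1 meets HE tangentially, so FE is at right angles to HE, so F = E + (0, -10.8) = (-43.70, -10.80). Since FV ⟂ VU (tangency), |FU| = √(10.8² + 38.7²) = 40.18 regardless of where V sits on A1. So U lies on both circle(H, 57.97) and circle(F, 40.18); the below-HE intersection is U = (-31.07, -48.94). V is the foot of the tangent from U: V = (-52.66, -16.83).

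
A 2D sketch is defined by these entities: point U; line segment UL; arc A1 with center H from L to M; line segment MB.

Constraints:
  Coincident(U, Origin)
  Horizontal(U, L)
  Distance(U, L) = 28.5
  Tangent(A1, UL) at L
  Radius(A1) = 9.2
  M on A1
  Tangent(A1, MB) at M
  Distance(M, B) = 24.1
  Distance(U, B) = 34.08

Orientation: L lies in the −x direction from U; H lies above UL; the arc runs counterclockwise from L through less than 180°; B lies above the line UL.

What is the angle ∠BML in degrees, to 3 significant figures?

141°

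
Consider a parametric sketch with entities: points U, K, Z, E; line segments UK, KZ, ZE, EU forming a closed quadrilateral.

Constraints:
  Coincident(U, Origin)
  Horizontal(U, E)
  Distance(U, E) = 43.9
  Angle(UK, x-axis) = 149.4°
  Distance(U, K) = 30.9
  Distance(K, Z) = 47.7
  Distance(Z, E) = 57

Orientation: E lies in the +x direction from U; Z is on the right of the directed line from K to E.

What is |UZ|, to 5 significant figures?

28.022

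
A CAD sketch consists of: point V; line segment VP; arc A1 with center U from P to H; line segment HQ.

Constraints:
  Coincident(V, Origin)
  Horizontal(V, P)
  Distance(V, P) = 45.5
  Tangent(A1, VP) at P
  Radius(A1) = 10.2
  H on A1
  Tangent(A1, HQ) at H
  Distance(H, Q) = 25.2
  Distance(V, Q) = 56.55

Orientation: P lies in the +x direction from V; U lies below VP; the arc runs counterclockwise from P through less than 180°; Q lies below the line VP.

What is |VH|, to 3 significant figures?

38.0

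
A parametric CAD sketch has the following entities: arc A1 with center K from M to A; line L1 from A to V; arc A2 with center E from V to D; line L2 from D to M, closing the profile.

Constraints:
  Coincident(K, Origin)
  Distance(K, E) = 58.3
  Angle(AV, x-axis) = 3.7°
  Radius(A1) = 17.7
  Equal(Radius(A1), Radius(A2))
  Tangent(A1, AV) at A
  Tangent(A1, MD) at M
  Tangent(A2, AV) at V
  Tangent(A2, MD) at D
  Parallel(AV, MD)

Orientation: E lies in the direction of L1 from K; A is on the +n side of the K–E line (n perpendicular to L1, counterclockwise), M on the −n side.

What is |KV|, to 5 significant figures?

60.928

The slot axis is L1's direction at 3.7°, so u = (cos 3.7°, sin 3.7°) = (0.99792, 0.064532) and n = (−sin 3.7°, cos 3.7°) = (-0.064532, 0.99792). K is at the origin and E lies 58.3 along u from K, so E = 58.3·u = (58.178, 3.7622). Tangency of A1 to both parallel lines with radius 17.7 puts A and M at K ± 17.7·n: A = (-1.1422, 17.663), M = (1.1422, -17.663). Equal radii place V and D the same way about E: V = E + 17.7·n = (57.036, 21.425), D = E − 17.7·n = (59.321, -13.901). Then |KV| = |V − K| = 60.928.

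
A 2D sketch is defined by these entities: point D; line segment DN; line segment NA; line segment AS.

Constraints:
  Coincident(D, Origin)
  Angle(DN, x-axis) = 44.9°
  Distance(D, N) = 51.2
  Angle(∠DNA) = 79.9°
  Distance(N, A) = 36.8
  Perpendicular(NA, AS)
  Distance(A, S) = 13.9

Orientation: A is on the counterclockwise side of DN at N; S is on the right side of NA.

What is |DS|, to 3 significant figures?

70.1

D is at the origin; DN runs at 44.9° with length 51.2, so N = 51.2·(cos 44.9°, sin 44.9°) = (36.3, 36.1). ∠DNA = 79.9°, so NA runs at 44.9° + (180° − 79.9°) = 145° from the x-axis; with |NA| = 36.8, A = N + 36.8·(cos 145°, sin 145°) = (6.12, 57.2). NA ⟂ AS; with |AS| = 13.9 on the right of NA, S = A + 13.9·(0.574, 0.819) = (14.1, 68.6). Then |DS| = |S − D| = 70.1.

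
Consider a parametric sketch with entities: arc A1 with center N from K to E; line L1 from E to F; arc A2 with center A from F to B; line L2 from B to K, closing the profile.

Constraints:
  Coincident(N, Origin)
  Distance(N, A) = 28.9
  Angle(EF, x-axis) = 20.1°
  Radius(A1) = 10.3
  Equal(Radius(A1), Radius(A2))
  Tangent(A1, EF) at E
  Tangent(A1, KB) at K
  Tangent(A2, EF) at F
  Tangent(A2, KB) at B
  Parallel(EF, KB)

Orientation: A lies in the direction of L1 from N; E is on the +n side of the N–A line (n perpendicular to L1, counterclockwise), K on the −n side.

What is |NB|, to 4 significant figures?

30.68

The slot axis is L1's direction at 20.1°, so u = (cos 20.1°, sin 20.1°) = (0.9391, 0.3437) and n = (−sin 20.1°, cos 20.1°) = (-0.3437, 0.9391). N is at the origin and A lies 28.9 along u from N, so A = 28.9·u = (27.14, 9.932). Tangency of A1 to both parallel lines with radius 10.3 puts E and K at N ± 10.3·n: E = (-3.540, 9.673), K = (3.540, -9.673). Equal radii place F and B the same way about A: F = A + 10.3·n = (23.60, 19.60), B = A − 10.3·n = (30.68, 0.2591). Then |NB| = |B − N| = 30.68.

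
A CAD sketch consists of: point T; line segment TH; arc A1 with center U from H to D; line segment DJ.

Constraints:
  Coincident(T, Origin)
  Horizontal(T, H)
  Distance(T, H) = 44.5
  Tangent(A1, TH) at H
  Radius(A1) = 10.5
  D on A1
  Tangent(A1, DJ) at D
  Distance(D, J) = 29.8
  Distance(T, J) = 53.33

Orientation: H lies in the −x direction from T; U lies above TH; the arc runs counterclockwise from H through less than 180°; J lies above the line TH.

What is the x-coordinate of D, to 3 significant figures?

-34.0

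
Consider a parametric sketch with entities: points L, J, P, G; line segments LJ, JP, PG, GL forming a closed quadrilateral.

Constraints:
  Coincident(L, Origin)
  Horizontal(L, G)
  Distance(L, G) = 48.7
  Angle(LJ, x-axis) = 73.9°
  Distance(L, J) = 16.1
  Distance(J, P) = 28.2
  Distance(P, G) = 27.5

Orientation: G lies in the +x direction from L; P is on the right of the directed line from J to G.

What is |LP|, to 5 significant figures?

22.978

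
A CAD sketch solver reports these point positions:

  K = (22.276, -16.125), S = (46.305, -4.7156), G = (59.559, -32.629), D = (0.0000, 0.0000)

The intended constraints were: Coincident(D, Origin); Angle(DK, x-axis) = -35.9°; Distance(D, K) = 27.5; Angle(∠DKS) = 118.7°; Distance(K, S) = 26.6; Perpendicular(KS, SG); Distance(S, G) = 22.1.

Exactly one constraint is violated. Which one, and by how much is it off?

Distance(S, G) = 22.1 — off by 8.80.

D = (0.00, 0.00) ✓; DK at -35.90° ✓; |DK| = 27.50 ✓; ∠DKS = 118.7° ✓; |KS| = 26.60 ✓; ∠(KS, SG) = 90.00° ✓; |SG| = 30.90 ✗.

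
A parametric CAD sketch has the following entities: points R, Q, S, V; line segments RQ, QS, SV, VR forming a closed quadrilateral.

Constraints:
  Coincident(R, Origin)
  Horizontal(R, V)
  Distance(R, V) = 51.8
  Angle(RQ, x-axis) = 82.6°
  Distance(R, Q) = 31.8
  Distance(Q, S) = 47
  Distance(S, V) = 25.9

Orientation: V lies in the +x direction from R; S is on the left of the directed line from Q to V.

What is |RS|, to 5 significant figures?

56.971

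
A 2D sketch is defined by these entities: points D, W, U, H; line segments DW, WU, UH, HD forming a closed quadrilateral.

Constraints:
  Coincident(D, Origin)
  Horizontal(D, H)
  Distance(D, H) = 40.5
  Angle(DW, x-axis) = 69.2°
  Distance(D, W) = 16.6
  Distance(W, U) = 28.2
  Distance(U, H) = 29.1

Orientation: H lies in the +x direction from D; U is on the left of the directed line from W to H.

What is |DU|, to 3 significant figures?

41.8

Checks: |WU| = 28.20 ✓; |UH| = 29.10 ✓.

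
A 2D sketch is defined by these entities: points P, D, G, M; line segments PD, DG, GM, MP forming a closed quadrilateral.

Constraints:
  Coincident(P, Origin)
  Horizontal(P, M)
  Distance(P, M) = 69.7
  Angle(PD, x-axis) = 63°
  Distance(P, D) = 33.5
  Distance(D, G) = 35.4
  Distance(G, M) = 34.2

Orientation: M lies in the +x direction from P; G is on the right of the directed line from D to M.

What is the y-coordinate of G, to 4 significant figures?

0.8488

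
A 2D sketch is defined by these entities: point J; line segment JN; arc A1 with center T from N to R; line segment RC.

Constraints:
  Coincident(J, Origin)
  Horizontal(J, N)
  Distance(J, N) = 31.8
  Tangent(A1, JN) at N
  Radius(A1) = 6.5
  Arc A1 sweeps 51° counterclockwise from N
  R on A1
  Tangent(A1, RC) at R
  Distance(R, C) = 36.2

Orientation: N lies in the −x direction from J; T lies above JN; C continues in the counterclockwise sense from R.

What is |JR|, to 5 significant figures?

26.857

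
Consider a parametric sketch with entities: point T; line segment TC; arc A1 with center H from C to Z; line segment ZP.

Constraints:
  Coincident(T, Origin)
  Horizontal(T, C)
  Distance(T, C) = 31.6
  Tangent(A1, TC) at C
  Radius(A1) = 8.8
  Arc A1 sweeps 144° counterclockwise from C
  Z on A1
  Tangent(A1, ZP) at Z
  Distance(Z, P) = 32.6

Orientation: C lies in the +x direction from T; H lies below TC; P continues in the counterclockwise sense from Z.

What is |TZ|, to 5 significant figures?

30.852

T is at the origin; T and C share the same y with |TC| = 31.6 and C on the +x side, so C = (31.600, 0.0000). The tangent condition forces HC to be normal to TC, so H = C + (0, -8.8) = (31.600, -8.8000). On A1, C sits at bearing 90° from H; a 144° counterclockwise sweep puts Z at bearing 234°, so Z = H + 8.8·(cos 234°, sin 234°) = (26.427, -15.919). Then |TZ| = |Z − T| = 30.852.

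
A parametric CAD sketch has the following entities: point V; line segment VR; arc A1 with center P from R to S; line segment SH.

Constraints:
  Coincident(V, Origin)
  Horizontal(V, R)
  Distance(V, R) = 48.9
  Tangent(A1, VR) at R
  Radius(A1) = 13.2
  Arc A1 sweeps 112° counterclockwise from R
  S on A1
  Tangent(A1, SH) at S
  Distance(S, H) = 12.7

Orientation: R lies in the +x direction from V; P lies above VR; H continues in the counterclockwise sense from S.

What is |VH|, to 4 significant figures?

63.83

V is at the origin; VR is horizontal with |VR| = 48.9 and R on the +x side, so R = (48.90, 0.000). A1 meets VR tangentially, so PR is at right angles to VR, so P = R + (0, 13.2) = (48.90, 13.20). On A1, R sits at bearing -90° from P; a 112° counterclockwise sweep puts S at bearing 22°, so S = P + 13.2·(cos 22°, sin 22°) = (61.14, 18.14). Since A1 is tangent to SH there, PS ⟂ SH, so SH runs along (−sin 22°, cos 22°); with |SH| = 12.7, H = (56.38, 29.92). Then |VH| = |H − V| = 63.83.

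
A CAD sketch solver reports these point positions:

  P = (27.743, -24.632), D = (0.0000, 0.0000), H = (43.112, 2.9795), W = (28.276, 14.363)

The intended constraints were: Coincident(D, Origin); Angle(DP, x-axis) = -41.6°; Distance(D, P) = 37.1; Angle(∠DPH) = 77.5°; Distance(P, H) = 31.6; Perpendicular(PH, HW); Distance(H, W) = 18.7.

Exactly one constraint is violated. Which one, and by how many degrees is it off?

Perpendicular(PH, HW) — off by 8.40°.

D = (0.00, 0.00) ✓; DP at -41.60° ✓; |DP| = 37.10 ✓; ∠DPH = 77.50° ✓; |PH| = 31.60 ✓; ∠(PH, HW) = 81.60° ✗; |HW| = 18.70 ✓.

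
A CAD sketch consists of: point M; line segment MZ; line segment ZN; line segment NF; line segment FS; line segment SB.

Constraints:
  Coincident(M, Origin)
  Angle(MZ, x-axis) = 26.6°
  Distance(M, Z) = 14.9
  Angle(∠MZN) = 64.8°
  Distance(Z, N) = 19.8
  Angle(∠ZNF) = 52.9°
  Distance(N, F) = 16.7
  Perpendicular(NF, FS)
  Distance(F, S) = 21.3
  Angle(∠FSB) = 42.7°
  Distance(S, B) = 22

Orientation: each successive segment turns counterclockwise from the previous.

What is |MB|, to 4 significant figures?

17.28

M is at the origin; MZ runs at 26.6° with length 14.9, so Z = (13.32, 6.672). ∠MZN = 64.8° gives ZN at 141.8° from the x-axis; with |ZN| = 19.8, N = (-2.237, 18.92). ∠ZNF = 52.9° gives NF at -91.10° from the x-axis; with |NF| = 16.7, F = (-2.558, 2.219). NF ⟂ FS, so FS runs at -1.100°; with |FS| = 21.3, S = (18.74, 1.810). ∠FSB = 42.7° gives SB at 136.2° from the x-axis; with |SB| = 22.0, B = (2.860, 17.04). Then |MB| = |B − M| = 17.28.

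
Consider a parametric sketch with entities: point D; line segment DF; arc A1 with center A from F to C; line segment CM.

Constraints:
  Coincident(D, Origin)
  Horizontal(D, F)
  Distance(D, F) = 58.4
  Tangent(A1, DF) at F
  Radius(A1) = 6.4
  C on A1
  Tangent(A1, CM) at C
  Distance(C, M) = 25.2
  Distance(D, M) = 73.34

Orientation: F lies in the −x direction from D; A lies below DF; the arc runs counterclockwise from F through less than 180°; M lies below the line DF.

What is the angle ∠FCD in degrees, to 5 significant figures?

37.881°

Checks: D = (0.00, 0.00) ✓; |AC| = 6.400 ✓; ∠(AC, CM) = 90.00° ✓; |CM| = 25.20 ✓; |DM| = 73.34 ✓.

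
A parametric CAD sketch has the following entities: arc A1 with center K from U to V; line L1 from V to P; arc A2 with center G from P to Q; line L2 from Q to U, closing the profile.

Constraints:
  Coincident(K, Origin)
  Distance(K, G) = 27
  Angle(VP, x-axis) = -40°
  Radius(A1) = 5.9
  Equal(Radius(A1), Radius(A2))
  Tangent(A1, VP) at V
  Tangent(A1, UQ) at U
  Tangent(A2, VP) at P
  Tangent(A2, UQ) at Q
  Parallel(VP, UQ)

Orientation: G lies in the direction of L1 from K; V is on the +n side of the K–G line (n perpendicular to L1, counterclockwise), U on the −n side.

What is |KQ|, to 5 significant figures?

27.637

Tangency of A1 to both parallel lines with radius 5.9 puts V and U at K ± 5.9·n: V = (3.7924, 4.5197), U = (-3.7924, -4.5197). Equal radii place P and Q the same way about G: P = G + 5.9·n = (24.476, -12.836), Q = G − 5.9·n = (16.891, -21.875). Then |KQ| = |Q − K| = 27.637.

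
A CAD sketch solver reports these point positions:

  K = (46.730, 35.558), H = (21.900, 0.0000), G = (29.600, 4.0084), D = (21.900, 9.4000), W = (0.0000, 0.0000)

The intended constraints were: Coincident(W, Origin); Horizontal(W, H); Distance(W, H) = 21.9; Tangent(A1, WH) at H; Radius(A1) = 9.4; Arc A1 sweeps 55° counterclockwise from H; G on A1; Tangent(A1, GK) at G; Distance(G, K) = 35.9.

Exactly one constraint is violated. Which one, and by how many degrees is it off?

Tangent(A1, GK) at G — off by 6.50°.

W = (0.00, 0.00) ✓; W.y = 0.00, H.y = 0.00 ✓; |WH| = 21.90 ✓; ∠(DH, HW) = 90.00° ✓; |DH| = 9.400 ✓; bearing(D→G) − bearing(D→H) = 55.00° ✓; |DG| = 9.400 ✓; ∠(DG, GK) = 83.50° ✗; |GK| = 35.90 ✓.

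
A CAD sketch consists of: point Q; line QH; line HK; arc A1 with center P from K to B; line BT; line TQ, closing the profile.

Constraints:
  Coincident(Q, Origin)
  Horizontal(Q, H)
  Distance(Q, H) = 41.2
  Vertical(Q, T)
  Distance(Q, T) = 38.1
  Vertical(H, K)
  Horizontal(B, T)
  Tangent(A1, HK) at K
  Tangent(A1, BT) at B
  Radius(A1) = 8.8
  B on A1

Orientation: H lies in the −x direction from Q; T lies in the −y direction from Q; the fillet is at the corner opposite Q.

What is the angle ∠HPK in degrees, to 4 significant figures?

73.28°

Q is at the origin; QH is horizontal with |QH| = 41.2 and H on the −x side, so H = (-41.20, 0.000). QT is vertical with |QT| = 38.1 and T on the −y side, so T = (0.000, -38.10). The virtual corner opposite Q is at (-41.20, -38.10). Tangency of A1 to HK means the radius PK is perpendicular to HK and since A1 is tangent to BT there, PB ⟂ BT, with radius 8.8, so the center P sits 8.8 in from both sides at P = (-32.40, -29.30). That places the tangent points at K = (-41.20, -29.30) on HK and B = (-32.40, -38.10) on BT. Then cos ∠HPK = PH·PK / (|PH||PK|), giving 73.28°.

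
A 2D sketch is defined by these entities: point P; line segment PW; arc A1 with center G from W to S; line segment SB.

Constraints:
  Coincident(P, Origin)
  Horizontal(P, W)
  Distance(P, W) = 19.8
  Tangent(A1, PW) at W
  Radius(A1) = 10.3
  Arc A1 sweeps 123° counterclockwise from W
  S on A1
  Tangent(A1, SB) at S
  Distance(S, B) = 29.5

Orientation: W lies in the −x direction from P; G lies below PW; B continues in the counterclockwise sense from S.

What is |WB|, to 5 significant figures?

41.324

P is at the origin; PW is horizontal with |PW| = 19.8 and W on the −x side, so W = (-19.800, 0.0000). The tangent condition forces GW to be normal to PW, so G = W + (0, -10.3) = (-19.800, -10.300). On A1, W sits at bearing 90° from G; a 123° counterclockwise sweep puts S at bearing 213°, so S = G + 10.3·(cos 213°, sin 213°) = (-28.438, -15.910). Since A1 is tangent to SB there, GS ⟂ SB, so SB runs along (−sin 213°, cos 213°); with |SB| = 29.5, B = (-12.371, -40.651). Then |WB| = |B − W| = 41.324.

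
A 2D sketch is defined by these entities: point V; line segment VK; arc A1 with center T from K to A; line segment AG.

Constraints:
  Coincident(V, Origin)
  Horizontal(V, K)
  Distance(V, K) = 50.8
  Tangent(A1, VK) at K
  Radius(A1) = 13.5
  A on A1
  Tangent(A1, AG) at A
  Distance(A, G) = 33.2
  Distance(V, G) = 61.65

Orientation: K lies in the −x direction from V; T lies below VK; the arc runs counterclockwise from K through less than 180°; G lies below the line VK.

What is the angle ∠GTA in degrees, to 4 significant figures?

67.87°

Checks: ∠(TK, KV) = 90.00° ✓; |TK| = 13.50 ✓; |TA| = 13.50 ✓; ∠(TA, AG) = 90.00° ✓; |AG| = 33.20 ✓; |VG| = 61.65 ✓.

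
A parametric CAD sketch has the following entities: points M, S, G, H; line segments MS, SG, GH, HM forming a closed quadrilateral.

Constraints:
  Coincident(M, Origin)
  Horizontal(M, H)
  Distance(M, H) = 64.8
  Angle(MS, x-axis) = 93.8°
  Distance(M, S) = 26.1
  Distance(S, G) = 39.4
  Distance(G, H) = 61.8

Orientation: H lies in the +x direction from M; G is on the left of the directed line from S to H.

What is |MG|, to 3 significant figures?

58.3

M is at the origin; MH is horizontal with |MH| = 64.8 and H in +x, so H = (64.8, 0). MS runs at 93.8° with |MS| = 26.1, so S = (-1.73, 26.0). G is determined by |SG| = 39.4 and |GH| = 61.8 together: it lies at the intersection of circle(S, 39.4) and circle(H, 61.8). With |SH| = 71.4, the foot of the radical line on SH is 19.9 from S and the perpendicular offset is √(39.4² − 19.9²) = 34.0. Taking the left-of-SH solution: G = (29.2, 50.5).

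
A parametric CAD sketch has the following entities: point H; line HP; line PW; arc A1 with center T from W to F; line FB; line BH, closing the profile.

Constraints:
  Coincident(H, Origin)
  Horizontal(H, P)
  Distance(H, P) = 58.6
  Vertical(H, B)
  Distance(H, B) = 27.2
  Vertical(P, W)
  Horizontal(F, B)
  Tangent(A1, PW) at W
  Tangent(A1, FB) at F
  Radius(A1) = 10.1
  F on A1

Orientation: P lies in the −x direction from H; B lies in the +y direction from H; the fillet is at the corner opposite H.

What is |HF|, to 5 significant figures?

55.607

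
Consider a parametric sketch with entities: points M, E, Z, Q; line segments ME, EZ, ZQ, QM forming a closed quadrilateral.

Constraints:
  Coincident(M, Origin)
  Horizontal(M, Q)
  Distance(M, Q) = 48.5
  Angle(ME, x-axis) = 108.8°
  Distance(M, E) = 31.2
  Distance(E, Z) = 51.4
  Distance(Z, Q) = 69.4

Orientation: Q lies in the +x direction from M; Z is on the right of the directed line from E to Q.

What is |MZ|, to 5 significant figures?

27.608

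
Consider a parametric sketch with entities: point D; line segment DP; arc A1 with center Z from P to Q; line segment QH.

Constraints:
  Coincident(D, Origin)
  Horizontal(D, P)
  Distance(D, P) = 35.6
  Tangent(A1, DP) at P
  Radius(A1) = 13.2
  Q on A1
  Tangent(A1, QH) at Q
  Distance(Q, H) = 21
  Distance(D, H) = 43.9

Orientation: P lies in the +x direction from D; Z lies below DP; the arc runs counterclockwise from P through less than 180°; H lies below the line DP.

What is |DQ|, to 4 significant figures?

27.06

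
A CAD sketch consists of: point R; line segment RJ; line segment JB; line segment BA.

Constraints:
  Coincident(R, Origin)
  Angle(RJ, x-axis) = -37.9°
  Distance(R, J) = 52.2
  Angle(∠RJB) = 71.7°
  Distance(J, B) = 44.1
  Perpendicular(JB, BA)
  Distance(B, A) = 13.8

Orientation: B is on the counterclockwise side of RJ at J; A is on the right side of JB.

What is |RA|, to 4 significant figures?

69.15

R is at the origin; RJ runs at -37.9° with length 52.2, so J = 52.2·(cos -37.9°, sin -37.9°) = (41.19, -32.07). ∠RJB = 71.7°, so JB runs at -37.9° + (180° − 71.7°) = 70.40° from the x-axis; with |JB| = 44.1, B = J + 44.1·(cos 70.40°, sin 70.40°) = (55.98, 9.479). The perpendicularity gives BA at right angles to JB; with |BA| = 13.8 on the right of JB, A = B + 13.8·(0.9421, -0.3355) = (68.98, 4.850). Then |RA| = |A − R| = 69.15.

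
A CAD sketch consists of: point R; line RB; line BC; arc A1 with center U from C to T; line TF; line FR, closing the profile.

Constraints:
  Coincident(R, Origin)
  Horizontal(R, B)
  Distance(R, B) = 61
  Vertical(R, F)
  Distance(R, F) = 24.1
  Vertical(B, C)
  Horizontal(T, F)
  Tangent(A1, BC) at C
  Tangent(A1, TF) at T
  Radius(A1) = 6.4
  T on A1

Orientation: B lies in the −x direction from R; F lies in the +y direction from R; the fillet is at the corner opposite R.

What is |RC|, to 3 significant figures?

63.5

R is at the origin; R and B share the same y with |RB| = 61.0 and B on the −x side, so B = (-61.0, 0.00). RF is vertical with |RF| = 24.1 and F on the +y side, so F = (0.00, 24.1). The virtual corner opposite R is at (-61.0, 24.1). Tangency of A1 to BC means the radius UC is perpendicular to BC and since A1 is tangent to TF there, UT ⟂ TF, with radius 6.4, so the center U sits 6.4 in from both sides at U = (-54.6, 17.7). That places the tangent points at C = (-61.0, 17.7) on BC and T = (-54.6, 24.1) on TF. Then |RC| = |C − R| = 63.5.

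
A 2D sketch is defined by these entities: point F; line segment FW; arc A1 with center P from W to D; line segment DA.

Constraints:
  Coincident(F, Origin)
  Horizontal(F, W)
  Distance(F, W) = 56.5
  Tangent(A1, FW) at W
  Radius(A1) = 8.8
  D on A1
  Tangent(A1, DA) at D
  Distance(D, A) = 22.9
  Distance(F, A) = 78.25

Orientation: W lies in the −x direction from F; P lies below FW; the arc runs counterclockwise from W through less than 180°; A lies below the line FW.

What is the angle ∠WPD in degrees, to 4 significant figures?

66.50°

F is at the origin; F and W share the same y with |FW| = 56.5 and W on the −x side, so W = (-56.50, 0.000). The tangent condition forces PW to be normal to FW, so P = W + (0, -8.8) = (-56.50, -8.800). Since PD ⟂ DA (tangency), |PA| = √(8.8² + 22.9²) = 24.53 regardless of where D sits on A1. So A lies on both circle(F, 78.25) and circle(P, 24.53); the below-FW intersection is A = (-73.70, -26.29). D is the foot of the tangent from A: D = (-64.57, -5.291).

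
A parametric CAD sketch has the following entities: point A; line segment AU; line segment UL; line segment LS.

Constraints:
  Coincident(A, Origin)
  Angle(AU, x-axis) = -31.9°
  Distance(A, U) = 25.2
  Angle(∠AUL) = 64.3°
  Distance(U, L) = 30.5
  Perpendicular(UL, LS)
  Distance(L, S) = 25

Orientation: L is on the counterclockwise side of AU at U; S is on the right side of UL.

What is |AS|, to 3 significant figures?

51.6

A is at the origin; AU runs at -31.9° with length 25.2, so U = 25.2·(cos -31.9°, sin -31.9°) = (21.4, -13.3). ∠AUL = 64.3°, so UL runs at -31.9° + (180° − 64.3°) = 83.8° from the x-axis; with |UL| = 30.5, L = U + 30.5·(cos 83.8°, sin 83.8°) = (24.7, 17.0). The perpendicularity gives LS at right angles to UL; with |LS| = 25.0 on the right of UL, S = L + 25.0·(0.994, -0.108) = (49.5, 14.3). Then |AS| = |S − A| = 51.6.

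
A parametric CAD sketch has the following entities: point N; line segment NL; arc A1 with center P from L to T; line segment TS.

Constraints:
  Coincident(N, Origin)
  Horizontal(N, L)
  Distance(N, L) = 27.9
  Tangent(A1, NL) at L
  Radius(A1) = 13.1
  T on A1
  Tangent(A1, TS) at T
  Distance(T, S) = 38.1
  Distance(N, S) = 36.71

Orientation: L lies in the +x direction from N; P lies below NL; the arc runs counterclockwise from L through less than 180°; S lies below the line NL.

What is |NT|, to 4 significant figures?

18.11

N is at the origin; N and L share the same y with |NL| = 27.9 and L on the +x side, so L = (27.90, 0.000). A1 meets NL tangentially, so PL is at right angles to NL, so P = L + (0, -13.1) = (27.90, -13.10). Since PT ⟂ TS (tangency), |PS| = √(13.1² + 38.1²) = 40.29 regardless of where T sits on A1. So S lies on both circle(N, 36.71) and circle(P, 40.29); the below-NL intersection is S = (-4.990, -36.37). T is the foot of the tangent from S: T = (17.27, -5.447).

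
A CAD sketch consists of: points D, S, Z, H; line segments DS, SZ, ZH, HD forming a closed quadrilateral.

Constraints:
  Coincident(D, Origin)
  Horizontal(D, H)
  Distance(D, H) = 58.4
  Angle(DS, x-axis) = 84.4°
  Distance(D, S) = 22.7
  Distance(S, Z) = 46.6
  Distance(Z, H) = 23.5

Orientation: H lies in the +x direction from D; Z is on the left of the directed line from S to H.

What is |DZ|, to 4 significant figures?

53.31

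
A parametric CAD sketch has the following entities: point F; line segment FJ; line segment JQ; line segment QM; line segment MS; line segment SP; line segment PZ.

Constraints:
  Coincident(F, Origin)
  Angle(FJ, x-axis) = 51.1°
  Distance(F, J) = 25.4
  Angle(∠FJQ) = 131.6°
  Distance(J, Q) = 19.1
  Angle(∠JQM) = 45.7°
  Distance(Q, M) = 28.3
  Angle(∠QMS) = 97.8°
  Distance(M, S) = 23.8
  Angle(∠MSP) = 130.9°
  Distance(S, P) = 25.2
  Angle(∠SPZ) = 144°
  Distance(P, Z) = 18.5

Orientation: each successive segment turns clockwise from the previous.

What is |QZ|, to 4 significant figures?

46.69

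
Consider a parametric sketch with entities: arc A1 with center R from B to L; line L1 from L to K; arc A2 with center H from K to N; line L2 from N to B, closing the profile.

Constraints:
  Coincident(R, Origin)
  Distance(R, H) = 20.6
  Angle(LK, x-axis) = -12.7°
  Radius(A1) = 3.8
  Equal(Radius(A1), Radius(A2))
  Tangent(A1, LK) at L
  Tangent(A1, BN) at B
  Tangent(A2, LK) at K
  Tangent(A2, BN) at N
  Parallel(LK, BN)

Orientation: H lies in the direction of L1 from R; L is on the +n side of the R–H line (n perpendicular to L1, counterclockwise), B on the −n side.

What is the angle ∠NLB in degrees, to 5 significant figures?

69.749°

The slot axis is L1's direction at -12.7°, so u = (cos -12.7°, sin -12.7°) = (0.97553, -0.21985) and n = (−sin -12.7°, cos -12.7°) = (0.21985, 0.97553). R is at the origin and H lies 20.6 along u from R, so H = 20.6·u = (20.096, -4.5288). Tangency of A1 to both parallel lines with radius 3.8 puts L and B at R ± 3.8·n: L = (0.83542, 3.7070), B = (-0.83542, -3.7070). Equal radii place K and N the same way about H: K = H + 3.8·n = (20.931, -0.82180), N = H − 3.8·n = (19.261, -8.2359). Then cos ∠NLB = LN·LB / (|LN||LB|), giving 69.749°.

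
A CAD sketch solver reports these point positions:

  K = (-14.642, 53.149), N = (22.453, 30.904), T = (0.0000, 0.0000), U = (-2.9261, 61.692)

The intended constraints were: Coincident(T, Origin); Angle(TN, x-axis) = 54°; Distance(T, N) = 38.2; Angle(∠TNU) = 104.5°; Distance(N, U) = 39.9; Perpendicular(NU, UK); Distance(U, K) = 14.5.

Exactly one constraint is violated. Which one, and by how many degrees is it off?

Perpendicular(NU, UK) — off by 3.40°.

T = (0.00, 0.00) ✓; TN at 54.00° ✓; |TN| = 38.20 ✓; ∠TNU = 104.5° ✓; |NU| = 39.90 ✓; ∠(NU, UK) = 86.60° ✗; |UK| = 14.50 ✓.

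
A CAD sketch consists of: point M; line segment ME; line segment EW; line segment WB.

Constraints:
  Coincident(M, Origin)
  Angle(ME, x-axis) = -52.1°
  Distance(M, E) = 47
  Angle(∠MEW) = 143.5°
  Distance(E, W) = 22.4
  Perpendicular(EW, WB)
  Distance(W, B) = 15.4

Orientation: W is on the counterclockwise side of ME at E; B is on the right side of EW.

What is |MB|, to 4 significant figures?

74.17

∠MEW = 143.5°, so EW runs at -52.1° + (180° − 143.5°) = -15.60° from the x-axis; with |EW| = 22.4, W = E + 22.4·(cos -15.60°, sin -15.60°) = (50.45, -43.11). EW is perpendicular to WB; with |WB| = 15.4 on the right of EW, B = W + 15.4·(-0.2689, -0.9632) = (46.30, -57.94). Then |MB| = |B − M| = 74.17.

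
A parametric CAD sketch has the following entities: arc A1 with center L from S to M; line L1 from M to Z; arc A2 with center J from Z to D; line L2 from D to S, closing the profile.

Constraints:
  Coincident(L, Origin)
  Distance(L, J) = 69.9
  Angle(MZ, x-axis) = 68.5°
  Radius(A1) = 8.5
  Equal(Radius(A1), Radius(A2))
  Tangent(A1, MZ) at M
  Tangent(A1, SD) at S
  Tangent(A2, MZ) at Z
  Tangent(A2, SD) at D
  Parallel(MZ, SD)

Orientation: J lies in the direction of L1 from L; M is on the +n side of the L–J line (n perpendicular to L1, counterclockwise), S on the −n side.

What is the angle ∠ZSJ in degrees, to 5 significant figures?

6.7360°

The slot axis is L1's direction at 68.5°, so u = (cos 68.5°, sin 68.5°) = (0.36650, 0.93042) and n = (−sin 68.5°, cos 68.5°) = (-0.93042, 0.36650). L is at the origin and J lies 69.9 along u from L, so J = 69.9·u = (25.618, 65.036). Tangency of A1 to both parallel lines with radius 8.5 puts M and S at L ± 8.5·n: M = (-7.9085, 3.1153), S = (7.9085, -3.1153). Equal radii place Z and D the same way about J: Z = J + 8.5·n = (17.710, 68.151), D = J − 8.5·n = (33.527, 61.921). Then cos ∠ZSJ = SZ·SJ / (|SZ||SJ|), giving 6.7360°.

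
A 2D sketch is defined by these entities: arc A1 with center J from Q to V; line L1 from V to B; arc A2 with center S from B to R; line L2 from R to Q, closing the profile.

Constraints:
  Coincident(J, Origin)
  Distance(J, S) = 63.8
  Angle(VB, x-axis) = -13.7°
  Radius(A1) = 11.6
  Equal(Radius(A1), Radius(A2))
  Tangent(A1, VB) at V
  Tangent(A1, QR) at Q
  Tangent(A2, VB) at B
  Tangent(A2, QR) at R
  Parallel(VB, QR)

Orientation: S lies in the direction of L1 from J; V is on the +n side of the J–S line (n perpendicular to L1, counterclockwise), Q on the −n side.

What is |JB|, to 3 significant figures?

64.8

The slot axis is L1's direction at -13.7°, so u = (cos -13.7°, sin -13.7°) = (0.972, -0.237) and n = (−sin -13.7°, cos -13.7°) = (0.237, 0.972). J is at the origin and S lies 63.8 along u from J, so S = 63.8·u = (62.0, -15.1). Tangency of A1 to both parallel lines with radius 11.6 puts V and Q at J ± 11.6·n: V = (2.75, 11.3), Q = (-2.75, -11.3). Equal radii place B and R the same way about S: B = S + 11.6·n = (64.7, -3.84), R = S − 11.6·n = (59.2, -26.4). Then |JB| = |B − J| = 64.8.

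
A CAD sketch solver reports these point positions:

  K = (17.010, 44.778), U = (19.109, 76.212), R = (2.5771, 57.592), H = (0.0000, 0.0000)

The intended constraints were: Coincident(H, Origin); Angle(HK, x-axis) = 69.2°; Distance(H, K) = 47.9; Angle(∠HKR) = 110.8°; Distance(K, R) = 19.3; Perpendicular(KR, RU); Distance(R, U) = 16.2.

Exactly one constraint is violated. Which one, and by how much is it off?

Distance(R, U) = 16.2 — off by 8.70.

H = (0.00, 0.00) ✓; HK at 69.20° ✓; |HK| = 47.90 ✓; ∠HKR = 110.8° ✓; |KR| = 19.30 ✓; ∠(KR, RU) = 90.00° ✓; |RU| = 24.90 ✗.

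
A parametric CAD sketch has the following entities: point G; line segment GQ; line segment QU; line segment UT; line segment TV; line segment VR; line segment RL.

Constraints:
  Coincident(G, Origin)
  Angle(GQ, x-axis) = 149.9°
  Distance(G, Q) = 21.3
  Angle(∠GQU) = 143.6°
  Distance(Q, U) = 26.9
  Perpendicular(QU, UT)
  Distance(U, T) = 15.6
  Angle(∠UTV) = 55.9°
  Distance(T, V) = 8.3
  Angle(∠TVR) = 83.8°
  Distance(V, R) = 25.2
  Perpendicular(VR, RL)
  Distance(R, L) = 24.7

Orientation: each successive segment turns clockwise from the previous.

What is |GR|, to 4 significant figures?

57.41

∠UTV = 55.9° gives TV at -100.6° from the x-axis; with |TV| = 8.3, V = (-16.37, 33.41). ∠TVR = 83.8° gives VR at 163.2° from the x-axis; with |VR| = 25.2, R = (-40.50, 40.70). Then |GR| = |R − G| = 57.41.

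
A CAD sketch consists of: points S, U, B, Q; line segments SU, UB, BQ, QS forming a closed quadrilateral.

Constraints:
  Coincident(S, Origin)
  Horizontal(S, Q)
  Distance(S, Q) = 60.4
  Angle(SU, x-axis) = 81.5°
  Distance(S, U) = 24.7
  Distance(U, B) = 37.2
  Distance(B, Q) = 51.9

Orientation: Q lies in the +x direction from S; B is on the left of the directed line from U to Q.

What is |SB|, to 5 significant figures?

56.808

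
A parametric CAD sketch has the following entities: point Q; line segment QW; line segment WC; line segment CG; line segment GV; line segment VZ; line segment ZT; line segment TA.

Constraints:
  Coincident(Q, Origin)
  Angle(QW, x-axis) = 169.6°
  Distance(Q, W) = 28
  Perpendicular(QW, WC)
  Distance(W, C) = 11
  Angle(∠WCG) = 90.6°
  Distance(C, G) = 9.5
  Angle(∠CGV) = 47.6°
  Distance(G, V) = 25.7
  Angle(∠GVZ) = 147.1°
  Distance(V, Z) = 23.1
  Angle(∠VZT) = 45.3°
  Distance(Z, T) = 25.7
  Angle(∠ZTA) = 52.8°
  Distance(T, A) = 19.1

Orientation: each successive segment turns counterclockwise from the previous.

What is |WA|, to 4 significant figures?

13.44

∠VZT = 45.3° gives ZT at -71.00° from the x-axis; with |ZT| = 25.7, T = (-46.04, 0.07652). ∠ZTA = 52.8° gives TA at 56.20° from the x-axis; with |TA| = 19.1, A = (-35.41, 15.95). Then |WA| = |A − W| = 13.44.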